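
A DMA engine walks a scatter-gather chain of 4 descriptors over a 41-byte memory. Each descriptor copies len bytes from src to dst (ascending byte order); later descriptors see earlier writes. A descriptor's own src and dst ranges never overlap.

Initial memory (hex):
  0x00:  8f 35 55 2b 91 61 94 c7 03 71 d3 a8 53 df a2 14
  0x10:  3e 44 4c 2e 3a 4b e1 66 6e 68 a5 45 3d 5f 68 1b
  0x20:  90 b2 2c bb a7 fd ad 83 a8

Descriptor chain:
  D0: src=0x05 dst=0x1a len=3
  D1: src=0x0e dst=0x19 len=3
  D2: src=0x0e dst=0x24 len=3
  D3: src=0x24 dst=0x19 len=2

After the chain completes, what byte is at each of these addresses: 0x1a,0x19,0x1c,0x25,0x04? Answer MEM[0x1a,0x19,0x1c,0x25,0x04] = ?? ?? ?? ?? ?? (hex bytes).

[0] 0x05->0x1a len=3 : 61 94 c7
[1] 0x0e->0x19 len=3 : a2 14 3e
[2] 0x0e->0x24 len=3 : a2 14 3e
[3] 0x24->0x19 len=2 : a2 14
query mem[0x1a]=0x14, mem[0x19]=0xa2, mem[0x1c]=0xc7, mem[0x25]=0x14, mem[0x04]=0x91

MEM[0x1a,0x19,0x1c,0x25,0x04] = 14 a2 c7 14 91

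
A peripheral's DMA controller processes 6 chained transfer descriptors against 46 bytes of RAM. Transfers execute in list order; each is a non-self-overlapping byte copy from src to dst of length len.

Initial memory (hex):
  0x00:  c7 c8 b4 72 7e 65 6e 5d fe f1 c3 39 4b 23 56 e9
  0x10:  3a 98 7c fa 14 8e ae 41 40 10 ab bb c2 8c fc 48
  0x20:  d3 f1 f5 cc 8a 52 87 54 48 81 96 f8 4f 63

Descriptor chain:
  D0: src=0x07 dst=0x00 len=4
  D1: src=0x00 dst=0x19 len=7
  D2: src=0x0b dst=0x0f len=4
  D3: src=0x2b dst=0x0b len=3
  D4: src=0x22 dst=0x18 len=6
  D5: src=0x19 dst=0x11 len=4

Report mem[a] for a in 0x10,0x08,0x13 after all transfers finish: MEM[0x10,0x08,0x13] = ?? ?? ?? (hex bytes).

MEM[0x10,0x08,0x13] = 4b fe 52

[0] 0x07->0x00 len=4 : 5d fe f1 c3
[1] 0x00->0x19 len=7 : 5d fe f1 c3 7e 65 6e
[2] 0x0b->0x0f len=4 : 39 4b 23 56
[3] 0x2b->0x0b len=3 : f8 4f 63
[4] 0x22->0x18 len=6 : f5 cc 8a 52 87 54
[5] 0x19->0x11 len=4 : cc 8a 52 87
query mem[0x10]=0x4b, mem[0x08]=0xfe, mem[0x13]=0x52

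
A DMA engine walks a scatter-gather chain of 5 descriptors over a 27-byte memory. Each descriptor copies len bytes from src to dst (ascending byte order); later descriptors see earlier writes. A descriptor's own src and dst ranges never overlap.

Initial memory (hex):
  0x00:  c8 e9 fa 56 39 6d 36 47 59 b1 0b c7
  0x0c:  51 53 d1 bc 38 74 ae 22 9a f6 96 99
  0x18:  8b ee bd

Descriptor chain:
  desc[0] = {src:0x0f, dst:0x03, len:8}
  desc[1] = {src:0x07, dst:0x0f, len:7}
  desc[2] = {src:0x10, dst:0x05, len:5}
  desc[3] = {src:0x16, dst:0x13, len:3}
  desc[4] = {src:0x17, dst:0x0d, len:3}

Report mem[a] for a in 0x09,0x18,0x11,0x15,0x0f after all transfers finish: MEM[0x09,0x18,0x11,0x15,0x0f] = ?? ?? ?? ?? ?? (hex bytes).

  after D0: wrote 8B at 0x03 = bc3874ae229af696
  after D1: wrote 7B at 0x0f = 229af696c75153
  after D2: wrote 5B at 0x05 = 9af696c751
  after D3: wrote 3B at 0x13 = 96998b
  after D4: wrote 3B at 0x0d = 998bee
query mem[0x09]=0x51, mem[0x18]=0x8b, mem[0x11]=0xf6, mem[0x15]=0x8b, mem[0x0f]=0xee

MEM[0x09,0x18,0x11,0x15,0x0f] = 51 8b f6 8b ee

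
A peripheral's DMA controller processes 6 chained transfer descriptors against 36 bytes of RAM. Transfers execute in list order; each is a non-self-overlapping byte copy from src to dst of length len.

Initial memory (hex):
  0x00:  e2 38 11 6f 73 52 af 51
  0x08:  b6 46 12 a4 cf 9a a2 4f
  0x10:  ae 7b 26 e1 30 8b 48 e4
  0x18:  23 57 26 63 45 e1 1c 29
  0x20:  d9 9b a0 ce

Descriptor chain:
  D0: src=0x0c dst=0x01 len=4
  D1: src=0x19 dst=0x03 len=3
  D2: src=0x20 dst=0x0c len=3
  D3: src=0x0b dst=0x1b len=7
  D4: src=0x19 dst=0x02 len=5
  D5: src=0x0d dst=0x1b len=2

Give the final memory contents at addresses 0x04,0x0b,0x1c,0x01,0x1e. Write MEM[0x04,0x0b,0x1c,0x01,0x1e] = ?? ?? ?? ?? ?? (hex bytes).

  after D0: wrote 4B at 0x01 = cf9aa24f
  after D1: wrote 3B at 0x03 = 572663
  after D2: wrote 3B at 0x0c = d99ba0
  after D3: wrote 7B at 0x1b = a4d99ba04fae7b
  after D4: wrote 5B at 0x02 = 5726a4d99b
  after D5: wrote 2B at 0x1b = 9ba0
query mem[0x04]=0xa4, mem[0x0b]=0xa4, mem[0x1c]=0xa0, mem[0x01]=0xcf, mem[0x1e]=0xa0

MEM[0x04,0x0b,0x1c,0x01,0x1e] = a4 a4 a0 cf a0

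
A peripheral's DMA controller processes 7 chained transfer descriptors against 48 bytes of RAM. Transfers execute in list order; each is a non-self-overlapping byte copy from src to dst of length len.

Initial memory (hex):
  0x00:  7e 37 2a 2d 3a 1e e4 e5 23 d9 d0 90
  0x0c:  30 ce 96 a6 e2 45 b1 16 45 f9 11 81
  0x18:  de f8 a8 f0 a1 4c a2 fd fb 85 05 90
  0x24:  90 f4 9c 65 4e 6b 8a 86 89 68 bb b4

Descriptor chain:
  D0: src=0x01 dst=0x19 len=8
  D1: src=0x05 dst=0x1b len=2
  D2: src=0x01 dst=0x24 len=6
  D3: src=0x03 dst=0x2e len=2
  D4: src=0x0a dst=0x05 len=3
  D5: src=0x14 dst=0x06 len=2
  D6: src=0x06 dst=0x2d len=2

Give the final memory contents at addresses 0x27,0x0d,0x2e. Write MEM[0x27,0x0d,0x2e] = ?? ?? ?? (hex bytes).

#0 dst[0x19+8] := {0x37,0x2a,0x2d,0x3a,0x1e,0xe4,0xe5,0x23}
#1 dst[0x1b+2] := {0x1e,0xe4}
#2 dst[0x24+6] := {0x37,0x2a,0x2d,0x3a,0x1e,0xe4}
#3 dst[0x2e+2] := {0x2d,0x3a}
#4 dst[0x05+3] := {0xd0,0x90,0x30}
#5 dst[0x06+2] := {0x45,0xf9}
#6 dst[0x2d+2] := {0x45,0xf9}
query mem[0x27]=0x3a, mem[0x0d]=0xce, mem[0x2e]=0xf9

MEM[0x27,0x0d,0x2e] = 3a ce f9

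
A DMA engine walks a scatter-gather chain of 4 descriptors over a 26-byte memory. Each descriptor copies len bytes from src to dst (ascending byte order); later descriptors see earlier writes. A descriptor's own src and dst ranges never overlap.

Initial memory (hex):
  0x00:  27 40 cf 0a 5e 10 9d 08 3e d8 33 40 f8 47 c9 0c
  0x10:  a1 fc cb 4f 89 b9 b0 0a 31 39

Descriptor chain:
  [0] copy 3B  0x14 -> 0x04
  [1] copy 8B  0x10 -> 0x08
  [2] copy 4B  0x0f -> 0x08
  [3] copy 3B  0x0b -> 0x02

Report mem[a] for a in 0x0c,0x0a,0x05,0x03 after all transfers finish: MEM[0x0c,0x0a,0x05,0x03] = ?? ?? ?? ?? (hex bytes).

#0 dst[0x04+3] := {0x89,0xb9,0xb0}
#1 dst[0x08+8] := {0xa1,0xfc,0xcb,0x4f,0x89,0xb9,0xb0,0x0a}
#2 dst[0x08+4] := {0x0a,0xa1,0xfc,0xcb}
#3 dst[0x02+3] := {0xcb,0x89,0xb9}
query mem[0x0c]=0x89, mem[0x0a]=0xfc, mem[0x05]=0xb9, mem[0x03]=0x89

MEM[0x0c,0x0a,0x05,0x03] = 89 fc b9 89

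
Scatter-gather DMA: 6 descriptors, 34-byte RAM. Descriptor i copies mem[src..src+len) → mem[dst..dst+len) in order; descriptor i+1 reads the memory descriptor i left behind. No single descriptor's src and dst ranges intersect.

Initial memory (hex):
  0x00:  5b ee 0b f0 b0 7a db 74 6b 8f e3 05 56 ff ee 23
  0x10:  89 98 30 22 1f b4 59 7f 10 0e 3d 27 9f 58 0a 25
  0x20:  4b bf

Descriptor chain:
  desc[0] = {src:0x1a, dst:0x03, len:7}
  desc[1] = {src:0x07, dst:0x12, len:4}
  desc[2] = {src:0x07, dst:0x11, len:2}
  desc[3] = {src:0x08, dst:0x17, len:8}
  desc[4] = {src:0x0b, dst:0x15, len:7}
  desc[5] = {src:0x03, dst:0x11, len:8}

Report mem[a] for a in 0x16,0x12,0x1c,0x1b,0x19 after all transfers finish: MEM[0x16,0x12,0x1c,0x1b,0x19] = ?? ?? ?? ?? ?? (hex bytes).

#0 dst[0x03+7] := {0x3d,0x27,0x9f,0x58,0x0a,0x25,0x4b}
#1 dst[0x12+4] := {0x0a,0x25,0x4b,0xe3}
#2 dst[0x11+2] := {0x0a,0x25}
#3 dst[0x17+8] := {0x25,0x4b,0xe3,0x05,0x56,0xff,0xee,0x23}
#4 dst[0x15+7] := {0x05,0x56,0xff,0xee,0x23,0x89,0x0a}
#5 dst[0x11+8] := {0x3d,0x27,0x9f,0x58,0x0a,0x25,0x4b,0xe3}
query mem[0x16]=0x25, mem[0x12]=0x27, mem[0x1c]=0xff, mem[0x1b]=0x0a, mem[0x19]=0x23

MEM[0x16,0x12,0x1c,0x1b,0x19] = 25 27 ff 0a 23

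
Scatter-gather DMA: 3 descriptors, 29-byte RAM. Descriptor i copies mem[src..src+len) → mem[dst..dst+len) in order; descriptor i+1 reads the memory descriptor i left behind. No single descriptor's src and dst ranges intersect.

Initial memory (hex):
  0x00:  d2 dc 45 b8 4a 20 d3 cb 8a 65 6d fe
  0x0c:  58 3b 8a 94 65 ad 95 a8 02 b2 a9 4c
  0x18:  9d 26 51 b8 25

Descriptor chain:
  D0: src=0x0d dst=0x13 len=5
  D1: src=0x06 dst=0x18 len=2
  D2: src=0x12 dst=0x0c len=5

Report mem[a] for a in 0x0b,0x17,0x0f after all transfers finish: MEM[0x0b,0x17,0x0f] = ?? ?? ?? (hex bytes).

  after D0: wrote 5B at 0x13 = 3b8a9465ad
  after D1: wrote 2B at 0x18 = d3cb
  after D2: wrote 5B at 0x0c = 953b8a9465
query mem[0x0b]=0xfe, mem[0x17]=0xad, mem[0x0f]=0x94

MEM[0x0b,0x17,0x0f] = fe ad 94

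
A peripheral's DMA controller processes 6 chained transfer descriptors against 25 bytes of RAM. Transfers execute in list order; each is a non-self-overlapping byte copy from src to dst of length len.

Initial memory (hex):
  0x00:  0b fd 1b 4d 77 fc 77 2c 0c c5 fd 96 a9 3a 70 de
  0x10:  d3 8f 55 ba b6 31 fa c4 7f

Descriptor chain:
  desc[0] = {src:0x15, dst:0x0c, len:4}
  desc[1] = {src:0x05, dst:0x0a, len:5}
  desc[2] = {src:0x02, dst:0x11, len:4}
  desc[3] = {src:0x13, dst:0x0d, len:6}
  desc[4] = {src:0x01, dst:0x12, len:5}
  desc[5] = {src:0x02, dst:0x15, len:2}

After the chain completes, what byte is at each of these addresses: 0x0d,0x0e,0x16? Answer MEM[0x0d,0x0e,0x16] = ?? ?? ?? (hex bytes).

  after D0: wrote 4B at 0x0c = 31fac47f
  after D1: wrote 5B at 0x0a = fc772c0cc5
  after D2: wrote 4B at 0x11 = 1b4d77fc
  after D3: wrote 6B at 0x0d = 77fc31fac47f
  after D4: wrote 5B at 0x12 = fd1b4d77fc
  after D5: wrote 2B at 0x15 = 1b4d
query mem[0x0d]=0x77, mem[0x0e]=0xfc, mem[0x16]=0x4d

MEM[0x0d,0x0e,0x16] = 77 fc 4d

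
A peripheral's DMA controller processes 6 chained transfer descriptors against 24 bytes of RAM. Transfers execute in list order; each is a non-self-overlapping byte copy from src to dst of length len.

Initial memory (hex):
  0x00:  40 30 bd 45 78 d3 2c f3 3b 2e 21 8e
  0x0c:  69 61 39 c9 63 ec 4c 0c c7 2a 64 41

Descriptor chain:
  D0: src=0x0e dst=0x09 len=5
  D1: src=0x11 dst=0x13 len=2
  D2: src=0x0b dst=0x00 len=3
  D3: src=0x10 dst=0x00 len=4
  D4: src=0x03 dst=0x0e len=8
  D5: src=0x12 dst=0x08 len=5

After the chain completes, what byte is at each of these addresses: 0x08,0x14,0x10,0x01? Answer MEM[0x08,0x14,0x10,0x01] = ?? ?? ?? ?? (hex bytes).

MEM[0x08,0x14,0x10,0x01] = f3 39 d3 ec

D0: mem[0x09..0x0d] <- [39 c9 63 ec 4c]
D1: mem[0x13..0x14] <- [ec 4c]
D2: mem[0x00..0x02] <- [63 ec 4c]
D3: mem[0x00..0x03] <- [63 ec 4c ec]
D4: mem[0x0e..0x15] <- [ec 78 d3 2c f3 3b 39 c9]
D5: mem[0x08..0x0c] <- [f3 3b 39 c9 64]
query mem[0x08]=0xf3, mem[0x14]=0x39, mem[0x10]=0xd3, mem[0x01]=0xec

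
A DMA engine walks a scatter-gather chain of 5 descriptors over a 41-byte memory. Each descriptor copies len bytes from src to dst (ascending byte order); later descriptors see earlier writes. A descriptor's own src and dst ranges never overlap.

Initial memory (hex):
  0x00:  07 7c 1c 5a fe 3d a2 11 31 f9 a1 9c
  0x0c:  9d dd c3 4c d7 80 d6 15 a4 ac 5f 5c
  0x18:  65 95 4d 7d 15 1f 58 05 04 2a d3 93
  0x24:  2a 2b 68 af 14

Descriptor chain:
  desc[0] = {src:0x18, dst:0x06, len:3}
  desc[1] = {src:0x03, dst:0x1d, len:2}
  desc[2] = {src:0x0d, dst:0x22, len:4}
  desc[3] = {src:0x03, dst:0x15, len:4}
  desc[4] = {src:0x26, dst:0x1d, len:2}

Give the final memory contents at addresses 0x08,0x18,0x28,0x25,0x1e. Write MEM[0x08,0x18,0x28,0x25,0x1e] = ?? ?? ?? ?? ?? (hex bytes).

MEM[0x08,0x18,0x28,0x25,0x1e] = 4d 65 14 d7 af

#0 dst[0x06+3] := {0x65,0x95,0x4d}
#1 dst[0x1d+2] := {0x5a,0xfe}
#2 dst[0x22+4] := {0xdd,0xc3,0x4c,0xd7}
#3 dst[0x15+4] := {0x5a,0xfe,0x3d,0x65}
#4 dst[0x1d+2] := {0x68,0xaf}
query mem[0x08]=0x4d, mem[0x18]=0x65, mem[0x28]=0x14, mem[0x25]=0xd7, mem[0x1e]=0xaf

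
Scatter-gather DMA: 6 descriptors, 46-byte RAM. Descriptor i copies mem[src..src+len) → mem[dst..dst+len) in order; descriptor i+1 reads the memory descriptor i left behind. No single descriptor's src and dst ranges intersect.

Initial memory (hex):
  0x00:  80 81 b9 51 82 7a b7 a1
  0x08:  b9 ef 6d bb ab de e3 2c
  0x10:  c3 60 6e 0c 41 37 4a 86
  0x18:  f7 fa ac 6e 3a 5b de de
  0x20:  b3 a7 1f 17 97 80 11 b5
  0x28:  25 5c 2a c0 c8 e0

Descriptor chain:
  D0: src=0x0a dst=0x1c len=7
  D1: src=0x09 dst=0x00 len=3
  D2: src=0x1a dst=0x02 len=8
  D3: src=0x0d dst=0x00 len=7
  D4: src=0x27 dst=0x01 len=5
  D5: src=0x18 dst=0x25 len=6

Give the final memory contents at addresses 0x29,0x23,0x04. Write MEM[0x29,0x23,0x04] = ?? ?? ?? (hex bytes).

  after D0: wrote 7B at 0x1c = 6dbbabdee32cc3
  after D1: wrote 3B at 0x00 = ef6dbb
  after D2: wrote 8B at 0x02 = ac6e6dbbabdee32c
  after D3: wrote 7B at 0x00 = dee32cc3606e0c
  after D4: wrote 5B at 0x01 = b5255c2ac0
  after D5: wrote 6B at 0x25 = f7faac6e6dbb
query mem[0x29]=0x6d, mem[0x23]=0x17, mem[0x04]=0x2a

MEM[0x29,0x23,0x04] = 6d 17 2a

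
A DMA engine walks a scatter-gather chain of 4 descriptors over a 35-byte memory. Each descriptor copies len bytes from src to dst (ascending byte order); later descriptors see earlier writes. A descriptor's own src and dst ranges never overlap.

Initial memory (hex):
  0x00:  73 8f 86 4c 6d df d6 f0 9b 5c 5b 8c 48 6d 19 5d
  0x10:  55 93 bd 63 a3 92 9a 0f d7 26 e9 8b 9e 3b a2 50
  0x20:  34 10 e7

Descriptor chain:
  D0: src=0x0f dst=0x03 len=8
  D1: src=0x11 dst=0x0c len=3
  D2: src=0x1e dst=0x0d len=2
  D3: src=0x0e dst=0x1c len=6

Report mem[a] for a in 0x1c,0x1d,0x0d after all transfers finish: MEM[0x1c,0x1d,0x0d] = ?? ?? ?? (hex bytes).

D0: mem[0x03..0x0a] <- [5d 55 93 bd 63 a3 92 9a]
D1: mem[0x0c..0x0e] <- [93 bd 63]
D2: mem[0x0d..0x0e] <- [a2 50]
D3: mem[0x1c..0x21] <- [50 5d 55 93 bd 63]
query mem[0x1c]=0x50, mem[0x1d]=0x5d, mem[0x0d]=0xa2

MEM[0x1c,0x1d,0x0d] = 50 5d a2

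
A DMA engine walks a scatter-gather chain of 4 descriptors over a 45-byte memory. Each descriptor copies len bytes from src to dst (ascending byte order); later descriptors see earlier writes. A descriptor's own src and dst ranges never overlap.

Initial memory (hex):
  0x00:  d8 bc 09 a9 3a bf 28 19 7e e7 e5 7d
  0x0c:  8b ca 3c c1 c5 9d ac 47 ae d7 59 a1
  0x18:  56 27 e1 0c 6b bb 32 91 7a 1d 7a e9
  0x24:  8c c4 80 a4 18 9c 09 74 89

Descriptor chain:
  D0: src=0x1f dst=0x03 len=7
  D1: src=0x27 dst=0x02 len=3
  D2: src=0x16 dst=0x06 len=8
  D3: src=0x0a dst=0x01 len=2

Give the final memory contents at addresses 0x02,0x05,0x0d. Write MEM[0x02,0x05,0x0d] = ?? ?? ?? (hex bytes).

#0 dst[0x03+7] := {0x91,0x7a,0x1d,0x7a,0xe9,0x8c,0xc4}
#1 dst[0x02+3] := {0xa4,0x18,0x9c}
#2 dst[0x06+8] := {0x59,0xa1,0x56,0x27,0xe1,0x0c,0x6b,0xbb}
#3 dst[0x01+2] := {0xe1,0x0c}
query mem[0x02]=0x0c, mem[0x05]=0x1d, mem[0x0d]=0xbb

MEM[0x02,0x05,0x0d] = 0c 1d bb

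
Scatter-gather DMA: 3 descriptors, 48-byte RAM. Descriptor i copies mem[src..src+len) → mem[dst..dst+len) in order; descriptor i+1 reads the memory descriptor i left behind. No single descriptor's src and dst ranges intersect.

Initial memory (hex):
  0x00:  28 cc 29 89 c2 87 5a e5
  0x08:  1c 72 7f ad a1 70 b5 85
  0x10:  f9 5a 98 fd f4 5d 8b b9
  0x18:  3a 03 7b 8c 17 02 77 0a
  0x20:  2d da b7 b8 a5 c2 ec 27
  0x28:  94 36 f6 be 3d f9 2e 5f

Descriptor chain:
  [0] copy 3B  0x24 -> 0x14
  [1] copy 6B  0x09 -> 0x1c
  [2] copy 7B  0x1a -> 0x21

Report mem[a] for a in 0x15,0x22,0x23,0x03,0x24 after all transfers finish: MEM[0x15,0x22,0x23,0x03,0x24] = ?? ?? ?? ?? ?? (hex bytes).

MEM[0x15,0x22,0x23,0x03,0x24] = c2 8c 72 89 7f

  after D0: wrote 3B at 0x14 = a5c2ec
  after D1: wrote 6B at 0x1c = 727fada170b5
  after D2: wrote 7B at 0x21 = 7b8c727fada170
query mem[0x15]=0xc2, mem[0x22]=0x8c, mem[0x23]=0x72, mem[0x03]=0x89, mem[0x24]=0x7f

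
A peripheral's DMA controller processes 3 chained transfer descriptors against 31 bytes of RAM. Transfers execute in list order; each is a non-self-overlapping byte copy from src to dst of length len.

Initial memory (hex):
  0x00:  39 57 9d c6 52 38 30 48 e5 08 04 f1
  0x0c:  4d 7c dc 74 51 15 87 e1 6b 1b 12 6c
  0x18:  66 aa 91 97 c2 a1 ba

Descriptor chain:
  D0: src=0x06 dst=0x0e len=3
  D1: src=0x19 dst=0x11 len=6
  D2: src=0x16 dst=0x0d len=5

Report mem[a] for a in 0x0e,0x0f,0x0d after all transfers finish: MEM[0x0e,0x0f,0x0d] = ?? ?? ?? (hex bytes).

MEM[0x0e,0x0f,0x0d] = 6c 66 ba

#0 dst[0x0e+3] := {0x30,0x48,0xe5}
#1 dst[0x11+6] := {0xaa,0x91,0x97,0xc2,0xa1,0xba}
#2 dst[0x0d+5] := {0xba,0x6c,0x66,0xaa,0x91}
query mem[0x0e]=0x6c, mem[0x0f]=0x66, mem[0x0d]=0xba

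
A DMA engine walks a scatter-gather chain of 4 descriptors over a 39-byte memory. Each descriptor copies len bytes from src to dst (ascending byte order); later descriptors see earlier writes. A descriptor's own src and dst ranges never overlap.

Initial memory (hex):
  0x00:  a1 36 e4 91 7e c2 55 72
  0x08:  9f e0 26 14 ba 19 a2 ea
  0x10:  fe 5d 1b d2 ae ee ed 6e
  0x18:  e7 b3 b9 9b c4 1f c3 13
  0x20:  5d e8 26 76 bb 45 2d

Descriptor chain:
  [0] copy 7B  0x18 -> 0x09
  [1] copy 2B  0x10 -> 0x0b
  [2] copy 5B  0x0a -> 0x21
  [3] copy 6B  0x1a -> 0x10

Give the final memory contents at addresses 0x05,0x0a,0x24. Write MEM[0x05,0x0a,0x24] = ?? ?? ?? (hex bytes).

D0: mem[0x09..0x0f] <- [e7 b3 b9 9b c4 1f c3]
D1: mem[0x0b..0x0c] <- [fe 5d]
D2: mem[0x21..0x25] <- [b3 fe 5d c4 1f]
D3: mem[0x10..0x15] <- [b9 9b c4 1f c3 13]
query mem[0x05]=0xc2, mem[0x0a]=0xb3, mem[0x24]=0xc4

MEM[0x05,0x0a,0x24] = c2 b3 c4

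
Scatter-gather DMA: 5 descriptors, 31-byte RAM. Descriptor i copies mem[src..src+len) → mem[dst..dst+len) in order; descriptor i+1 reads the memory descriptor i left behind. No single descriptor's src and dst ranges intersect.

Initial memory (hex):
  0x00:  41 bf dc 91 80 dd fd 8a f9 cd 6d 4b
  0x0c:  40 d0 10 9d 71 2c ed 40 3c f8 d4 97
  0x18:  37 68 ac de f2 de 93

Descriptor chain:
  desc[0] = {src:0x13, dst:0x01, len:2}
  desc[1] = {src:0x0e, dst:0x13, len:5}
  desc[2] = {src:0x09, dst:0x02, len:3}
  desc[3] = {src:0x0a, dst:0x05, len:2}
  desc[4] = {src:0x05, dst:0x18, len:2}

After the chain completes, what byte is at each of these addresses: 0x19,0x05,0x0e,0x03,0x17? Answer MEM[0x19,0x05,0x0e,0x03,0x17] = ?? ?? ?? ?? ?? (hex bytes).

  after D0: wrote 2B at 0x01 = 403c
  after D1: wrote 5B at 0x13 = 109d712ced
  after D2: wrote 3B at 0x02 = cd6d4b
  after D3: wrote 2B at 0x05 = 6d4b
  after D4: wrote 2B at 0x18 = 6d4b
query mem[0x19]=0x4b, mem[0x05]=0x6d, mem[0x0e]=0x10, mem[0x03]=0x6d, mem[0x17]=0xed

MEM[0x19,0x05,0x0e,0x03,0x17] = 4b 6d 10 6d ed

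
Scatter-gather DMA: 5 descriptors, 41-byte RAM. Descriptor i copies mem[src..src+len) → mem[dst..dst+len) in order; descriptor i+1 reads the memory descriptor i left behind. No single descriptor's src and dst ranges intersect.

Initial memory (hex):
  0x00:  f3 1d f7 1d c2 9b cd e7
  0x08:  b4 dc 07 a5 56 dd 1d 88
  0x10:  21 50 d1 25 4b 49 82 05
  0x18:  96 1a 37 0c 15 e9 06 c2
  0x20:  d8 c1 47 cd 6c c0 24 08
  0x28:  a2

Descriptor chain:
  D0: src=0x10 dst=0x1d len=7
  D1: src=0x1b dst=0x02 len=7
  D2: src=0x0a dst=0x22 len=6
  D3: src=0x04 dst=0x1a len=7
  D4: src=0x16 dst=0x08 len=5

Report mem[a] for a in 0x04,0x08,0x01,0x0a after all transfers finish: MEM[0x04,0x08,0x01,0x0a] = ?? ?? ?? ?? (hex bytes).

MEM[0x04,0x08,0x01,0x0a] = 21 82 1d 96

#0 dst[0x1d+7] := {0x21,0x50,0xd1,0x25,0x4b,0x49,0x82}
#1 dst[0x02+7] := {0x0c,0x15,0x21,0x50,0xd1,0x25,0x4b}
#2 dst[0x22+6] := {0x07,0xa5,0x56,0xdd,0x1d,0x88}
#3 dst[0x1a+7] := {0x21,0x50,0xd1,0x25,0x4b,0xdc,0x07}
#4 dst[0x08+5] := {0x82,0x05,0x96,0x1a,0x21}
query mem[0x04]=0x21, mem[0x08]=0x82, mem[0x01]=0x1d, mem[0x0a]=0x96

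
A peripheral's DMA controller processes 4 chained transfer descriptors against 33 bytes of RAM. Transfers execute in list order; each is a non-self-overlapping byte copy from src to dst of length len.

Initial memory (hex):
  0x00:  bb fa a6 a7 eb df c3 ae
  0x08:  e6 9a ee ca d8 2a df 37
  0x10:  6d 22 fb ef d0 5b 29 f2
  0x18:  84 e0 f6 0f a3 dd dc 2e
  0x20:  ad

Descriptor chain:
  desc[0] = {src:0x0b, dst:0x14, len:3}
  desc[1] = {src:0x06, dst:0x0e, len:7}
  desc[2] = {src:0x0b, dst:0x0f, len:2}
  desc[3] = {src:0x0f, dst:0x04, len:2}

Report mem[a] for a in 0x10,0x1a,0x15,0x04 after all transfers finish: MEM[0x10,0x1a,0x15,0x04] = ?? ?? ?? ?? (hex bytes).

D0: mem[0x14..0x16] <- [ca d8 2a]
D1: mem[0x0e..0x14] <- [c3 ae e6 9a ee ca d8]
D2: mem[0x0f..0x10] <- [ca d8]
D3: mem[0x04..0x05] <- [ca d8]
query mem[0x10]=0xd8, mem[0x1a]=0xf6, mem[0x15]=0xd8, mem[0x04]=0xca

MEM[0x10,0x1a,0x15,0x04] = d8 f6 d8 ca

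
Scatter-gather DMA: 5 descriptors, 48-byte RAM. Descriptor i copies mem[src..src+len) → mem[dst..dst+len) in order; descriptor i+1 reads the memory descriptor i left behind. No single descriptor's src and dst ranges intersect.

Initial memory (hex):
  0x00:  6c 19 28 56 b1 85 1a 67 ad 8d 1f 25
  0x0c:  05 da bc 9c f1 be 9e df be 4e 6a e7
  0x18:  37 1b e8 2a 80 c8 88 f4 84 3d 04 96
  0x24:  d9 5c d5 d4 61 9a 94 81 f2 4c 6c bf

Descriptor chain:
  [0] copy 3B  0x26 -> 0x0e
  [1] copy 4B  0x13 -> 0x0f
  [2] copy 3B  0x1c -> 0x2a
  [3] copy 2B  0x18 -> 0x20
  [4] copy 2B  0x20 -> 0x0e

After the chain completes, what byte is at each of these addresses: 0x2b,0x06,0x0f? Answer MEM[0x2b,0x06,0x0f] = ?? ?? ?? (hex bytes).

MEM[0x2b,0x06,0x0f] = c8 1a 1b

D0: mem[0x0e..0x10] <- [d5 d4 61]
D1: mem[0x0f..0x12] <- [df be 4e 6a]
D2: mem[0x2a..0x2c] <- [80 c8 88]
D3: mem[0x20..0x21] <- [37 1b]
D4: mem[0x0e..0x0f] <- [37 1b]
query mem[0x2b]=0xc8, mem[0x06]=0x1a, mem[0x0f]=0x1b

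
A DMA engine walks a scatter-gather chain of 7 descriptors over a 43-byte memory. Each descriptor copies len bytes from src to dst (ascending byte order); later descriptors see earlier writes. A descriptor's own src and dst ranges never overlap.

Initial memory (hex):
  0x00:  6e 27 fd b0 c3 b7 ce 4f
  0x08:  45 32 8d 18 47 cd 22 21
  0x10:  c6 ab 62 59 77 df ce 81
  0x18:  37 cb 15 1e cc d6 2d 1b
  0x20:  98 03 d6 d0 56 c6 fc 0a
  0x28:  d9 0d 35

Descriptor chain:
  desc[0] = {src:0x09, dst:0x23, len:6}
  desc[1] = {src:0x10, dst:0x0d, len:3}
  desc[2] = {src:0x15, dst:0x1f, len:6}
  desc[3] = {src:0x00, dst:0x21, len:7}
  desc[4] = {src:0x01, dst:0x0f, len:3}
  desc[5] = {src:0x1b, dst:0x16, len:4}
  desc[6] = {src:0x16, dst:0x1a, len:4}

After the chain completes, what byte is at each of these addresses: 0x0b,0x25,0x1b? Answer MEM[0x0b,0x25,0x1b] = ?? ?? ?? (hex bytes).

#0 dst[0x23+6] := {0x32,0x8d,0x18,0x47,0xcd,0x22}
#1 dst[0x0d+3] := {0xc6,0xab,0x62}
#2 dst[0x1f+6] := {0xdf,0xce,0x81,0x37,0xcb,0x15}
#3 dst[0x21+7] := {0x6e,0x27,0xfd,0xb0,0xc3,0xb7,0xce}
#4 dst[0x0f+3] := {0x27,0xfd,0xb0}
#5 dst[0x16+4] := {0x1e,0xcc,0xd6,0x2d}
#6 dst[0x1a+4] := {0x1e,0xcc,0xd6,0x2d}
query mem[0x0b]=0x18, mem[0x25]=0xc3, mem[0x1b]=0xcc

MEM[0x0b,0x25,0x1b] = 18 c3 cc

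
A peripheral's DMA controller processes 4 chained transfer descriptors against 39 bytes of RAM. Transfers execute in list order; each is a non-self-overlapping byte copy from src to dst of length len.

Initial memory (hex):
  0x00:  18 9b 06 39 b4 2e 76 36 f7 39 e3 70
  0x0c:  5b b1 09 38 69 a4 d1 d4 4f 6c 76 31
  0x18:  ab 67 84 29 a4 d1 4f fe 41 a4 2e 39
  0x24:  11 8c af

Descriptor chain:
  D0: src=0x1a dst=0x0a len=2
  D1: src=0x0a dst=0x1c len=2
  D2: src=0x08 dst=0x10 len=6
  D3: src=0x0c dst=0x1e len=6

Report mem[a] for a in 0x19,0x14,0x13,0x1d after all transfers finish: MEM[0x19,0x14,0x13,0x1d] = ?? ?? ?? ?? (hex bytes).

MEM[0x19,0x14,0x13,0x1d] = 67 5b 29 29

[0] 0x1a->0x0a len=2 : 84 29
[1] 0x0a->0x1c len=2 : 84 29
[2] 0x08->0x10 len=6 : f7 39 84 29 5b b1
[3] 0x0c->0x1e len=6 : 5b b1 09 38 f7 39
query mem[0x19]=0x67, mem[0x14]=0x5b, mem[0x13]=0x29, mem[0x1d]=0x29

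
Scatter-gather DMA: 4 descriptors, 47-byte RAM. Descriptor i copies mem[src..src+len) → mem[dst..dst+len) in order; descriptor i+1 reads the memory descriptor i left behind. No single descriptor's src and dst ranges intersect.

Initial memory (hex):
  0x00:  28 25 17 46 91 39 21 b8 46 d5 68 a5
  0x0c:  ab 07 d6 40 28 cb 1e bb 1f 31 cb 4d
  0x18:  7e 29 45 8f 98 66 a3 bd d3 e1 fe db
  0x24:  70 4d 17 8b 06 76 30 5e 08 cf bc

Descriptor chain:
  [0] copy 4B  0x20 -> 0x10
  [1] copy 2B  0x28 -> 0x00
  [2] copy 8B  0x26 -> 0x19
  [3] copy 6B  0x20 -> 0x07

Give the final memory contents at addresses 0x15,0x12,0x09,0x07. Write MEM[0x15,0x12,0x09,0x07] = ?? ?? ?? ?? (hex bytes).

D0: mem[0x10..0x13] <- [d3 e1 fe db]
D1: mem[0x00..0x01] <- [06 76]
D2: mem[0x19..0x20] <- [17 8b 06 76 30 5e 08 cf]
D3: mem[0x07..0x0c] <- [cf e1 fe db 70 4d]
query mem[0x15]=0x31, mem[0x12]=0xfe, mem[0x09]=0xfe, mem[0x07]=0xcf

MEM[0x15,0x12,0x09,0x07] = 31 fe fe cf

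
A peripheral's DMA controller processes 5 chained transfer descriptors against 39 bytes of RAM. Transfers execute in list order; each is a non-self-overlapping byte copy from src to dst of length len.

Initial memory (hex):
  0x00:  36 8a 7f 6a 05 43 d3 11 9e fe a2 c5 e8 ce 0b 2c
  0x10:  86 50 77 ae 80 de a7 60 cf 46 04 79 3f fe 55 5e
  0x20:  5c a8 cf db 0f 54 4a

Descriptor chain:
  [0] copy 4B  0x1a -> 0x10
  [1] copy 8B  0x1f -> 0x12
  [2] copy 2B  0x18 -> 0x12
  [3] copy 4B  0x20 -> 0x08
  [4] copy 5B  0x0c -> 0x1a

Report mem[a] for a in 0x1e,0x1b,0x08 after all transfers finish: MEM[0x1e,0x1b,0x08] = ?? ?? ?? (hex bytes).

MEM[0x1e,0x1b,0x08] = 04 ce 5c

[0] 0x1a->0x10 len=4 : 04 79 3f fe
[1] 0x1f->0x12 len=8 : 5e 5c a8 cf db 0f 54 4a
[2] 0x18->0x12 len=2 : 54 4a
[3] 0x20->0x08 len=4 : 5c a8 cf db
[4] 0x0c->0x1a len=5 : e8 ce 0b 2c 04
query mem[0x1e]=0x04, mem[0x1b]=0xce, mem[0x08]=0x5c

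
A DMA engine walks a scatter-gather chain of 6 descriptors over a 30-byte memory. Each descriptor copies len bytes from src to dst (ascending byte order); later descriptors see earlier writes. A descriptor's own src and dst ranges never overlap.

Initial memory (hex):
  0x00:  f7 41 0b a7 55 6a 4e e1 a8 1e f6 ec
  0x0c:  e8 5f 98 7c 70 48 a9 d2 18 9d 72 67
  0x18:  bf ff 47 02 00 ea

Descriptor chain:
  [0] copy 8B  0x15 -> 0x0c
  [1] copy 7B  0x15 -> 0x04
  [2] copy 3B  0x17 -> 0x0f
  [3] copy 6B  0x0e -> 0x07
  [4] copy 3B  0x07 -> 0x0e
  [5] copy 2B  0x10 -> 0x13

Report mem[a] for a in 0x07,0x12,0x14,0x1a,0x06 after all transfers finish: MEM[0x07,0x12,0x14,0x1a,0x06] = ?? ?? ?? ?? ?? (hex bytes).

D0: mem[0x0c..0x13] <- [9d 72 67 bf ff 47 02 00]
D1: mem[0x04..0x0a] <- [9d 72 67 bf ff 47 02]
D2: mem[0x0f..0x11] <- [67 bf ff]
D3: mem[0x07..0x0c] <- [67 67 bf ff 02 00]
D4: mem[0x0e..0x10] <- [67 67 bf]
D5: mem[0x13..0x14] <- [bf ff]
query mem[0x07]=0x67, mem[0x12]=0x02, mem[0x14]=0xff, mem[0x1a]=0x47, mem[0x06]=0x67

MEM[0x07,0x12,0x14,0x1a,0x06] = 67 02 ff 47 67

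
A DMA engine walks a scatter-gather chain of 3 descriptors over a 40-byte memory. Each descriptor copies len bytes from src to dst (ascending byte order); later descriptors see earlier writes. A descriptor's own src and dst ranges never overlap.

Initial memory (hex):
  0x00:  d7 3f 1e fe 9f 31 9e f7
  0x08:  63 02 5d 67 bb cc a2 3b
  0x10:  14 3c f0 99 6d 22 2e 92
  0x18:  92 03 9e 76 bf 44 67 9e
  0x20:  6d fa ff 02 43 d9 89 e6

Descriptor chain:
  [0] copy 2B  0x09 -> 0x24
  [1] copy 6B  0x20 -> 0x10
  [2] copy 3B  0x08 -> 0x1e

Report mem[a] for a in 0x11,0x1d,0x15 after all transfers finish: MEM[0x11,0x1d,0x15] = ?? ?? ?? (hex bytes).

  after D0: wrote 2B at 0x24 = 025d
  after D1: wrote 6B at 0x10 = 6dfaff02025d
  after D2: wrote 3B at 0x1e = 63025d
query mem[0x11]=0xfa, mem[0x1d]=0x44, mem[0x15]=0x5d

MEM[0x11,0x1d,0x15] = fa 44 5d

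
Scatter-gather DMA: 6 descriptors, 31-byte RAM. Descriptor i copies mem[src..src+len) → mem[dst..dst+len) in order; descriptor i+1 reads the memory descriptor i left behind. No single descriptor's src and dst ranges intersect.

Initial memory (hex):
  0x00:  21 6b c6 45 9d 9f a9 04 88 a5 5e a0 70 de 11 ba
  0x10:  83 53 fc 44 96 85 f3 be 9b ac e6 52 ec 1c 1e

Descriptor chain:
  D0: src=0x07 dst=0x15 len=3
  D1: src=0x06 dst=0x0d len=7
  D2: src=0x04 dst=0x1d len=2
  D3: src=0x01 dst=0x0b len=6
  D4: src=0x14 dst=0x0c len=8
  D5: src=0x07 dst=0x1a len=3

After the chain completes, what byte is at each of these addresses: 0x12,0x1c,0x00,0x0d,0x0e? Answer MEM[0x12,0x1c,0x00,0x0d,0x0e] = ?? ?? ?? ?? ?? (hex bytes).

D0: mem[0x15..0x17] <- [04 88 a5]
D1: mem[0x0d..0x13] <- [a9 04 88 a5 5e a0 70]
D2: mem[0x1d..0x1e] <- [9d 9f]
D3: mem[0x0b..0x10] <- [6b c6 45 9d 9f a9]
D4: mem[0x0c..0x13] <- [96 04 88 a5 9b ac e6 52]
D5: mem[0x1a..0x1c] <- [04 88 a5]
query mem[0x12]=0xe6, mem[0x1c]=0xa5, mem[0x00]=0x21, mem[0x0d]=0x04, mem[0x0e]=0x88

MEM[0x12,0x1c,0x00,0x0d,0x0e] = e6 a5 21 04 88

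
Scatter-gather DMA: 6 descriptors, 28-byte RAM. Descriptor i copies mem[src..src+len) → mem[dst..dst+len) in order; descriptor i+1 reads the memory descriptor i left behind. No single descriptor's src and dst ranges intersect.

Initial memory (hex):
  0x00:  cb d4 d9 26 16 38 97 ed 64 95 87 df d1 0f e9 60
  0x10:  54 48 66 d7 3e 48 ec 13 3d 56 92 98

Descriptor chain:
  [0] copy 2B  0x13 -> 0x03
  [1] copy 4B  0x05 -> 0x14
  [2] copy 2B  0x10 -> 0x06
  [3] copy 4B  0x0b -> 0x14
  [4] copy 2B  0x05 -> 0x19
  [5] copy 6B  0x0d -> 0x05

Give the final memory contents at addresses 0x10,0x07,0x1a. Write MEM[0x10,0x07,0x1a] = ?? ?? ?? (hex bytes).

MEM[0x10,0x07,0x1a] = 54 60 54

D0: mem[0x03..0x04] <- [d7 3e]
D1: mem[0x14..0x17] <- [38 97 ed 64]
D2: mem[0x06..0x07] <- [54 48]
D3: mem[0x14..0x17] <- [df d1 0f e9]
D4: mem[0x19..0x1a] <- [38 54]
D5: mem[0x05..0x0a] <- [0f e9 60 54 48 66]
query mem[0x10]=0x54, mem[0x07]=0x60, mem[0x1a]=0x54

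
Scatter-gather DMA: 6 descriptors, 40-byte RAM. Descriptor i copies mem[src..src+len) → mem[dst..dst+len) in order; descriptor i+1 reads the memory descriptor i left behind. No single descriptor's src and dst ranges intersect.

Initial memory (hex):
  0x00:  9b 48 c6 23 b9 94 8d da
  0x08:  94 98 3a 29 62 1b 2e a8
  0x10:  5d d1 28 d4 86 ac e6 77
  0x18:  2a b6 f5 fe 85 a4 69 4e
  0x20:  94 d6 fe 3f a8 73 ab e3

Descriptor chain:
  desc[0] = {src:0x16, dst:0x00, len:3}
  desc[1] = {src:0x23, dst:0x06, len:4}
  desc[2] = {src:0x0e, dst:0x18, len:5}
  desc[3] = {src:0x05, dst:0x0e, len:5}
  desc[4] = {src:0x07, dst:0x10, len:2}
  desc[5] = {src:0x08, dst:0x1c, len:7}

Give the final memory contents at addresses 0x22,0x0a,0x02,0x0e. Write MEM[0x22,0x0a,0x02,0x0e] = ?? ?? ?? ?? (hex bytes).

MEM[0x22,0x0a,0x02,0x0e] = 94 3a 2a 94

#0 dst[0x00+3] := {0xe6,0x77,0x2a}
#1 dst[0x06+4] := {0x3f,0xa8,0x73,0xab}
#2 dst[0x18+5] := {0x2e,0xa8,0x5d,0xd1,0x28}
#3 dst[0x0e+5] := {0x94,0x3f,0xa8,0x73,0xab}
#4 dst[0x10+2] := {0xa8,0x73}
#5 dst[0x1c+7] := {0x73,0xab,0x3a,0x29,0x62,0x1b,0x94}
query mem[0x22]=0x94, mem[0x0a]=0x3a, mem[0x02]=0x2a, mem[0x0e]=0x94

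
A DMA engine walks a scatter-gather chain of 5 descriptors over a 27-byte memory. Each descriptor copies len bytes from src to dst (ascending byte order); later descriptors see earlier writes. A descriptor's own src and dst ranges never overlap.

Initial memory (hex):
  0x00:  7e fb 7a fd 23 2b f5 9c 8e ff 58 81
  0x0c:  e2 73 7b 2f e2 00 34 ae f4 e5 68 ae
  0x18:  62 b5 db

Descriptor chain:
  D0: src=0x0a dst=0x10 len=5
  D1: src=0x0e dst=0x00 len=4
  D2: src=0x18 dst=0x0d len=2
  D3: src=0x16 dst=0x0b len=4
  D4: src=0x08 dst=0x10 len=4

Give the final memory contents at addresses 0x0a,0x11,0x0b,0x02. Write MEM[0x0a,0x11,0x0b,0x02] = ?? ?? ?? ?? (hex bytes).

  after D0: wrote 5B at 0x10 = 5881e2737b
  after D1: wrote 4B at 0x00 = 7b2f5881
  after D2: wrote 2B at 0x0d = 62b5
  after D3: wrote 4B at 0x0b = 68ae62b5
  after D4: wrote 4B at 0x10 = 8eff5868
query mem[0x0a]=0x58, mem[0x11]=0xff, mem[0x0b]=0x68, mem[0x02]=0x58

MEM[0x0a,0x11,0x0b,0x02] = 58 ff 68 58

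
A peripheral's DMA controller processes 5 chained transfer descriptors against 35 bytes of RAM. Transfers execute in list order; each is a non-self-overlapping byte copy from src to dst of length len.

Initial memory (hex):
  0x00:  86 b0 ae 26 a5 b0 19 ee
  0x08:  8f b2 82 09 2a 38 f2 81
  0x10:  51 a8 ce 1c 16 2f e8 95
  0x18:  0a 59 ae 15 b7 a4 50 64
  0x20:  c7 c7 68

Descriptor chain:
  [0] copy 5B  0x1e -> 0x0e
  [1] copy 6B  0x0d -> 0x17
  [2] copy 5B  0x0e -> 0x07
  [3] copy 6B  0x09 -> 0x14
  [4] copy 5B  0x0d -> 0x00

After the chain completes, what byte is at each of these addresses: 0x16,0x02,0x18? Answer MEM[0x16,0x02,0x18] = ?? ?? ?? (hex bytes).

  after D0: wrote 5B at 0x0e = 5064c7c768
  after D1: wrote 6B at 0x17 = 385064c7c768
  after D2: wrote 5B at 0x07 = 5064c7c768
  after D3: wrote 6B at 0x14 = c7c7682a3850
  after D4: wrote 5B at 0x00 = 385064c7c7
query mem[0x16]=0x68, mem[0x02]=0x64, mem[0x18]=0x38

MEM[0x16,0x02,0x18] = 68 64 38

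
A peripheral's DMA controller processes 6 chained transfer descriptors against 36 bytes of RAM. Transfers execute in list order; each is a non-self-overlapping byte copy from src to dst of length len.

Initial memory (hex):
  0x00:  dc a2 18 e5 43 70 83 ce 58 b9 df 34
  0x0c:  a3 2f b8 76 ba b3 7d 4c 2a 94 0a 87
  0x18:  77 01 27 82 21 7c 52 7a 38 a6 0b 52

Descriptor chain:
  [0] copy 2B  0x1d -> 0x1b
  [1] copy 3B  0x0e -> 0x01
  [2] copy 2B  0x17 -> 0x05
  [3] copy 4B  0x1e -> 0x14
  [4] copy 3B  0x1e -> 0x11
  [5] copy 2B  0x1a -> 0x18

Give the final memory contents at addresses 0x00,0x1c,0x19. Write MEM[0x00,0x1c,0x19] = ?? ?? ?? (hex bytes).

#0 dst[0x1b+2] := {0x7c,0x52}
#1 dst[0x01+3] := {0xb8,0x76,0xba}
#2 dst[0x05+2] := {0x87,0x77}
#3 dst[0x14+4] := {0x52,0x7a,0x38,0xa6}
#4 dst[0x11+3] := {0x52,0x7a,0x38}
#5 dst[0x18+2] := {0x27,0x7c}
query mem[0x00]=0xdc, mem[0x1c]=0x52, mem[0x19]=0x7c

MEM[0x00,0x1c,0x19] = dc 52 7c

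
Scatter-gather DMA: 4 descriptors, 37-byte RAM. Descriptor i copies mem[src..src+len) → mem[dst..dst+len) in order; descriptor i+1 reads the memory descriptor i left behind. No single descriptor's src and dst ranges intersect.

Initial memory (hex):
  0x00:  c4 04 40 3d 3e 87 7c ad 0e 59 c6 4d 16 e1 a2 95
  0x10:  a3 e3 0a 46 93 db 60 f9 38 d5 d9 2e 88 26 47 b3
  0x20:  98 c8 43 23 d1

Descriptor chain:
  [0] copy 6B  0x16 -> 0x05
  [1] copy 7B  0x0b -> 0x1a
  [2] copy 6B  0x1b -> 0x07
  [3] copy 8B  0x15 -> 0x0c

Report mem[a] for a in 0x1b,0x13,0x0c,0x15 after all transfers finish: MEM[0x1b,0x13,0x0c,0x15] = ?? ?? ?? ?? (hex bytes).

MEM[0x1b,0x13,0x0c,0x15] = 16 e1 db db

  after D0: wrote 6B at 0x05 = 60f938d5d92e
  after D1: wrote 7B at 0x1a = 4d16e1a295a3e3
  after D2: wrote 6B at 0x07 = 16e1a295a3e3
  after D3: wrote 8B at 0x0c = db60f938d54d16e1
query mem[0x1b]=0x16, mem[0x13]=0xe1, mem[0x0c]=0xdb, mem[0x15]=0xdb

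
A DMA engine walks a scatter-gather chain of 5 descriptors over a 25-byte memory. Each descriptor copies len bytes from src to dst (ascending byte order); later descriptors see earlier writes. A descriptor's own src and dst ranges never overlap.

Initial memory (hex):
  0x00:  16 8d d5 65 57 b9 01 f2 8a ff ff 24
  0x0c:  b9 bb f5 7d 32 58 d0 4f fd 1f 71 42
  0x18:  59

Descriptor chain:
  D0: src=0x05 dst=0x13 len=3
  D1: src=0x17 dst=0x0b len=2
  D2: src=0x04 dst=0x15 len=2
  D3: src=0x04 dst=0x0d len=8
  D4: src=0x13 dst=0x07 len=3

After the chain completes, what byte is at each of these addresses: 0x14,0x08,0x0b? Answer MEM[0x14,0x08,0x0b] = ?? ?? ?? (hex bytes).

MEM[0x14,0x08,0x0b] = 42 42 42

[0] 0x05->0x13 len=3 : b9 01 f2
[1] 0x17->0x0b len=2 : 42 59
[2] 0x04->0x15 len=2 : 57 b9
[3] 0x04->0x0d len=8 : 57 b9 01 f2 8a ff ff 42
[4] 0x13->0x07 len=3 : ff 42 57
query mem[0x14]=0x42, mem[0x08]=0x42, mem[0x0b]=0x42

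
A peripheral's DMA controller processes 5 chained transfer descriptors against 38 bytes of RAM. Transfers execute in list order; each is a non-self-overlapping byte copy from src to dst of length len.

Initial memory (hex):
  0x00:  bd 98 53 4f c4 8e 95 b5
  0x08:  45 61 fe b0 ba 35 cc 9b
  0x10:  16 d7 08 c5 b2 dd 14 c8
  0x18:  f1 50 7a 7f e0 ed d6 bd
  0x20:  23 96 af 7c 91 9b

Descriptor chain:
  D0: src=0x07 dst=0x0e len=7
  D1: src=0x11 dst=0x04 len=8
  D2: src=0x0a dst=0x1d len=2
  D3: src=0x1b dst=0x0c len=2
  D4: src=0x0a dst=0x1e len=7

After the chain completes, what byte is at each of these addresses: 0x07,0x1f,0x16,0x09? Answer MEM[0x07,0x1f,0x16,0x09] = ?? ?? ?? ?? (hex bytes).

MEM[0x07,0x1f,0x16,0x09] = 35 f1 14 14

#0 dst[0x0e+7] := {0xb5,0x45,0x61,0xfe,0xb0,0xba,0x35}
#1 dst[0x04+8] := {0xfe,0xb0,0xba,0x35,0xdd,0x14,0xc8,0xf1}
#2 dst[0x1d+2] := {0xc8,0xf1}
#3 dst[0x0c+2] := {0x7f,0xe0}
#4 dst[0x1e+7] := {0xc8,0xf1,0x7f,0xe0,0xb5,0x45,0x61}
query mem[0x07]=0x35, mem[0x1f]=0xf1, mem[0x16]=0x14, mem[0x09]=0x14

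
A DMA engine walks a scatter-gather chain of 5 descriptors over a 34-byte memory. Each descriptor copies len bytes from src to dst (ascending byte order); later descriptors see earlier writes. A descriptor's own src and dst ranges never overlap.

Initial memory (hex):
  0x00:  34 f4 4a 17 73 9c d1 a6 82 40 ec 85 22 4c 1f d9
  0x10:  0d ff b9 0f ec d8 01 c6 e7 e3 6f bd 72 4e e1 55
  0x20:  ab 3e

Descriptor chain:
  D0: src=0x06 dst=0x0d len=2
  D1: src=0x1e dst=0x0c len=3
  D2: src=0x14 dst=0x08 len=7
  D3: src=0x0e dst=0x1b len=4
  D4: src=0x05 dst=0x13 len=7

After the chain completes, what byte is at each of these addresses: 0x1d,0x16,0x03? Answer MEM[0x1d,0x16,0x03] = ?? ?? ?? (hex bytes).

MEM[0x1d,0x16,0x03] = 0d ec 17

[0] 0x06->0x0d len=2 : d1 a6
[1] 0x1e->0x0c len=3 : e1 55 ab
[2] 0x14->0x08 len=7 : ec d8 01 c6 e7 e3 6f
[3] 0x0e->0x1b len=4 : 6f d9 0d ff
[4] 0x05->0x13 len=7 : 9c d1 a6 ec d8 01 c6
query mem[0x1d]=0x0d, mem[0x16]=0xec, mem[0x03]=0x17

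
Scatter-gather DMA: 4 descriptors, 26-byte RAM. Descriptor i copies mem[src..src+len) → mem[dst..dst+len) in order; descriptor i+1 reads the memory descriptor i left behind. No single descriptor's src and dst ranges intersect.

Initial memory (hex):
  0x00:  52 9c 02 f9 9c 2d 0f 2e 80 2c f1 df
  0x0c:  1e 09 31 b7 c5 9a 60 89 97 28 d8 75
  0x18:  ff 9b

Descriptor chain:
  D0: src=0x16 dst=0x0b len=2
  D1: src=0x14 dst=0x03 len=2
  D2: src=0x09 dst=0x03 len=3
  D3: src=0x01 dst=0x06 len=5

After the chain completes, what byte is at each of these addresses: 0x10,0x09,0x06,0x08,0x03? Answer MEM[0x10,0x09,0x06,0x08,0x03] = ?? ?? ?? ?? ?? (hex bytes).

MEM[0x10,0x09,0x06,0x08,0x03] = c5 f1 9c 2c 2c

  after D0: wrote 2B at 0x0b = d875
  after D1: wrote 2B at 0x03 = 9728
  after D2: wrote 3B at 0x03 = 2cf1d8
  after D3: wrote 5B at 0x06 = 9c022cf1d8
query mem[0x10]=0xc5, mem[0x09]=0xf1, mem[0x06]=0x9c, mem[0x08]=0x2c, mem[0x03]=0x2c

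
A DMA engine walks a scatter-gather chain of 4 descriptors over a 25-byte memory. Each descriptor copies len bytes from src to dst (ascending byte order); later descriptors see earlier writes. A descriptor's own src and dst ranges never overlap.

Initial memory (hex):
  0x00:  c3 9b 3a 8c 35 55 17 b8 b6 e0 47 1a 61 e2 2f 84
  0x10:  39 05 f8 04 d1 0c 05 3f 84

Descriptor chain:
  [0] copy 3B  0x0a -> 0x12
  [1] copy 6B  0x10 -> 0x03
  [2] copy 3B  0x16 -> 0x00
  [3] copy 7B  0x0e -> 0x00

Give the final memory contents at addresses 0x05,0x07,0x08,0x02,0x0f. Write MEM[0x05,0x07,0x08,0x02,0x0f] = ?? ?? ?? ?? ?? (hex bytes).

MEM[0x05,0x07,0x08,0x02,0x0f] = 1a 61 0c 39 84

  after D0: wrote 3B at 0x12 = 471a61
  after D1: wrote 6B at 0x03 = 3905471a610c
  after D2: wrote 3B at 0x00 = 053f84
  after D3: wrote 7B at 0x00 = 2f843905471a61
query mem[0x05]=0x1a, mem[0x07]=0x61, mem[0x08]=0x0c, mem[0x02]=0x39, mem[0x0f]=0x84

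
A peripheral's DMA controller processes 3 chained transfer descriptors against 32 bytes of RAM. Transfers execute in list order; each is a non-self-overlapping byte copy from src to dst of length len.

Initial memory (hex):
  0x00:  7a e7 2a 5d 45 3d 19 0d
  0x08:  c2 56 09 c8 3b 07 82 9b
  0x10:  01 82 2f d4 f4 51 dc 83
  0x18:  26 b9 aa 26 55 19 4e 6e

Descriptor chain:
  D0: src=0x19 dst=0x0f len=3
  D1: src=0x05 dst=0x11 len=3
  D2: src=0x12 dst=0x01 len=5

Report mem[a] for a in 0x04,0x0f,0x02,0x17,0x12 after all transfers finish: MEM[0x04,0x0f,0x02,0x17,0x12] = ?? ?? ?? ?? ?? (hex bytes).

  after D0: wrote 3B at 0x0f = b9aa26
  after D1: wrote 3B at 0x11 = 3d190d
  after D2: wrote 5B at 0x01 = 190df451dc
query mem[0x04]=0x51, mem[0x0f]=0xb9, mem[0x02]=0x0d, mem[0x17]=0x83, mem[0x12]=0x19

MEM[0x04,0x0f,0x02,0x17,0x12] = 51 b9 0d 83 19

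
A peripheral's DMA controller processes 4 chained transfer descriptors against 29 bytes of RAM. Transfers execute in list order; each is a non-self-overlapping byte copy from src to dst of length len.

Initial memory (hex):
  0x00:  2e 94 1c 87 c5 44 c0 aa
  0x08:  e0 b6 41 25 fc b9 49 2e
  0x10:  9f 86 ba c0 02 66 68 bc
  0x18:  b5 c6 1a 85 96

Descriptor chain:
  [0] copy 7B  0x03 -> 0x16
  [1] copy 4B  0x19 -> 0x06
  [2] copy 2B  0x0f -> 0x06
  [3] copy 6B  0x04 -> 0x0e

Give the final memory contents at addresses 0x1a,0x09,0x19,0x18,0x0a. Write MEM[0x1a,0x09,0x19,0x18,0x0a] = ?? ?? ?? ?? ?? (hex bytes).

MEM[0x1a,0x09,0x19,0x18,0x0a] = aa b6 c0 44 41

#0 dst[0x16+7] := {0x87,0xc5,0x44,0xc0,0xaa,0xe0,0xb6}
#1 dst[0x06+4] := {0xc0,0xaa,0xe0,0xb6}
#2 dst[0x06+2] := {0x2e,0x9f}
#3 dst[0x0e+6] := {0xc5,0x44,0x2e,0x9f,0xe0,0xb6}
query mem[0x1a]=0xaa, mem[0x09]=0xb6, mem[0x19]=0xc0, mem[0x18]=0x44, mem[0x0a]=0x41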